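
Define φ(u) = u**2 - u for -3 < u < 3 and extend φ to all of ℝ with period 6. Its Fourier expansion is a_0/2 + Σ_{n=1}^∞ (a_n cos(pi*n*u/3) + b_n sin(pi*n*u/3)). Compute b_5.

-6/(5*pi)

b_5 = 1/3 ∫_{-3}^{3} φ(u) sin(5*pi*u/3) du.
Integrating by parts twice (tabular method), an antiderivative of (u**2 - u) sin(5*pi*u/3) is -3*u**2*cos(5*pi*u/3)/(5*pi) + 18*u*sin(5*pi*u/3)/(25*pi**2) + 3*u*cos(5*pi*u/3)/(5*pi) - 9*sin(5*pi*u/3)/(25*pi**2) + 54*cos(5*pi*u/3)/(125*pi**3); evaluating from -3 to 3: ∫_{-3}^{3} (u**2 - u) sin(5*pi*u/3) du = (18*(-3 + 25*pi**2)/(125*pi**3)) - (18*(-3 + 50*pi**2)/(125*pi**3)) = -18/(5*pi).
Hence b_5 = (1/3)·(-18/(5*pi)) = -6/(5*pi).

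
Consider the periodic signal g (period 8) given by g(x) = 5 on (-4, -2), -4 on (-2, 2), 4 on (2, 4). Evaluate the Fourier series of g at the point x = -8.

-4

x = -8 differs from x = 0 by -1 full period(s), and the series is 8-periodic.
g is continuous at x = 0 with value -4, so the series converges to -4 there.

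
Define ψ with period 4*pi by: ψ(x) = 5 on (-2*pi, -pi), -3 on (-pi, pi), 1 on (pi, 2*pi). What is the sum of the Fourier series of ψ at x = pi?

At x = pi the one-sided limits are ψ(pi^-) = -3 and ψ(pi^+) = 1.
By Dirichlet's theorem the series converges to their average, [(-3) + (1)]/2 = -1.

-1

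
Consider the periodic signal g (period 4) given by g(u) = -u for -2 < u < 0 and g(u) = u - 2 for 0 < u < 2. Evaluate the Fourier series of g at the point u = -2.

1

u = -2 differs from u = 2 by -1 full period(s), and the series is 4-periodic.
At u = 2 the one-sided limits are g(2^-) = 0 and g(2^+) = 2.
By Dirichlet's theorem the series converges to their average, [(0) + (2)]/2 = 1.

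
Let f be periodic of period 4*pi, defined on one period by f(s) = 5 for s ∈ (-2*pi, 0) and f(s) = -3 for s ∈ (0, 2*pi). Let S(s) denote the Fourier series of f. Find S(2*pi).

1

At s = 2*pi the one-sided limits are f(2*pi^-) = -3 and f(2*pi^+) = 5.
By Dirichlet's theorem the series converges to their average, [(-3) + (5)]/2 = 1.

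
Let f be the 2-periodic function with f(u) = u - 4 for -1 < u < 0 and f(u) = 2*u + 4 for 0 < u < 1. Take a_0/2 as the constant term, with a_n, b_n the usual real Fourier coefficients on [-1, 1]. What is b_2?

b_2 = ∫_{-1}^{1} f(u) sin(2*pi*u) du.
Split the integral at the breakpoints.
Integrating by parts (boundary term plus one more integral), an antiderivative of (u - 4) sin(2*pi*u) is -u*cos(2*pi*u)/(2*pi) + sin(2*pi*u)/(4*pi**2) + 2*cos(2*pi*u)/pi; evaluating from -1 to 0: ∫_{-1}^{0} (u - 4) sin(2*pi*u) du = (2/pi) - (5/(2*pi)) = -1/(2*pi).
Integrating by parts (boundary term plus one more integral), an antiderivative of (2*u + 4) sin(2*pi*u) is -u*cos(2*pi*u)/pi + sin(2*pi*u)/(2*pi**2) - 2*cos(2*pi*u)/pi; evaluating from 0 to 1: ∫_{0}^{1} (2*u + 4) sin(2*pi*u) du = (-3/pi) - (-2/pi) = -1/pi.
Summing the pieces gives b_2 = -3/(2*pi).

-3/(2*pi)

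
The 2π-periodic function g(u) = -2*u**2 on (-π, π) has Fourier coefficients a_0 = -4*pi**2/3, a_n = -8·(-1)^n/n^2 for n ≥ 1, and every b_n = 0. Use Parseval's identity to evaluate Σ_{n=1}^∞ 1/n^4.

Parseval: a_0^2/2 + Σ a_n^2 = (1/π) ∫_{-π}^{π} g(u)^2 du = 8*pi**4/5.
Subtract a_0^2/2 = 8*pi**4/9: Σ a_n^2 = 32*pi**4/45.
Since a_n^2 = 64/n^4, Σ 1/n^4 = pi**4/90.

pi**4/90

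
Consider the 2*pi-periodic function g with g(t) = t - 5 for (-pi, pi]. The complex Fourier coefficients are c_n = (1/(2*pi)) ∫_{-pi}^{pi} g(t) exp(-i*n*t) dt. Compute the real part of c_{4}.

Since g is real-valued, Re(c_{4}) = (1/(2*pi)) ∫_{-pi}^{pi} g(t) cos(4*t) dt = a_{4}/2.
Integrating by parts (boundary term plus one more integral), an antiderivative of (t - 5) cos(4*t) is t*sin(4*t)/4 - 5*sin(4*t)/4 + cos(4*t)/16; evaluating from -pi to pi: ∫_{-pi}^{pi} (t - 5) cos(4*t) dt = (1/16) - (1/16) = 0.
Hence Re(c_{4}) = (1/(2*pi))·(0) = 0.

0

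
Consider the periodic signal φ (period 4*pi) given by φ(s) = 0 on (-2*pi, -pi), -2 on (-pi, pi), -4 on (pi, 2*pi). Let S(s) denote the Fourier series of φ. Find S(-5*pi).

s = -5*pi differs from s = -pi by -1 full period(s), and the series is 4*pi-periodic.
At s = -pi the one-sided limits are φ(-pi^-) = 0 and φ(-pi^+) = -2.
By Dirichlet's theorem the series converges to their average, [(0) + (-2)]/2 = -1.

-1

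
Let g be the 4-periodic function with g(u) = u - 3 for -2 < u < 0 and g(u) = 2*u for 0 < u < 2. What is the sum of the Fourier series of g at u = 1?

2

g is continuous at u = 1 with value 2, so the series converges to 2 there.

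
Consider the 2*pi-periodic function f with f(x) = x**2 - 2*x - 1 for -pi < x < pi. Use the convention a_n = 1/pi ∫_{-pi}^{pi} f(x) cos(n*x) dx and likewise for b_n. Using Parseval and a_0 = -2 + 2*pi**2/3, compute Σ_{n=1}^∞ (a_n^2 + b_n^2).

Parseval: a_0^2/2 + Σ_{n≥1} (a_n^2+b_n^2) = 1/pi ∫_{-pi}^{pi} f(x)^2 dx = 2 + 4*pi**2/3 + 2*pi**4/5.
Subtract a_0^2/2 = 2*(3 - pi**2)**2/9: Σ (a_n^2+b_n^2) = 8*pi**2*(pi**2 + 15)/45.

8*pi**2*(pi**2 + 15)/45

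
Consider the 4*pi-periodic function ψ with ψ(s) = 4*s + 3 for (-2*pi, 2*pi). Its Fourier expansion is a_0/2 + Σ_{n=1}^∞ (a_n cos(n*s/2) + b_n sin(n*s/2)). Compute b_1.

b_1 = (1/(2*pi)) ∫_{-2*pi}^{2*pi} ψ(s) sin(s/2) ds.
Integrating by parts (boundary term plus one more integral), an antiderivative of (4*s + 3) sin(s/2) is -8*s*cos(s/2) + 16*sin(s/2) - 6*cos(s/2); evaluating from -2*pi to 2*pi: ∫_{-2*pi}^{2*pi} (4*s + 3) sin(s/2) ds = (6 + 16*pi) - (6 - 16*pi) = 32*pi.
Hence b_1 = (1/(2*pi))·(32*pi) = 16.

16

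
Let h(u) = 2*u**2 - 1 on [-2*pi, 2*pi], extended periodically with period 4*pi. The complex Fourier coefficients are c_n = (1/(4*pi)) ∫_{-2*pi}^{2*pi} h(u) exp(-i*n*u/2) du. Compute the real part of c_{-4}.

1

Since h is real-valued, Re(c_{-4}) = (1/(4*pi)) ∫_{-2*pi}^{2*pi} h(u) cos(-2*u) du = a_{4}/2.
h is even and cos(-2*u) is even, so the integrand is even: ∫_{-2*pi}^{2*pi} h(u) cos(-2*u) du = 2∫_0^{2*pi} h(u) cos(-2*u) du.
Integrating by parts twice (tabular method), an antiderivative of (2*u**2 - 1) cos(-2*u) is u**2*sin(2*u) + u*cos(2*u) - sin(2*u); evaluating from 0 to 2*pi: ∫_{0}^{2*pi} (2*u**2 - 1) cos(-2*u) du = (2*pi) - (0) = 2*pi.
So ∫_{-2*pi}^{2*pi} h(u) cos(-2*u) du = 4*pi.
Hence Re(c_{-4}) = (1/(4*pi))·(4*pi) = 1.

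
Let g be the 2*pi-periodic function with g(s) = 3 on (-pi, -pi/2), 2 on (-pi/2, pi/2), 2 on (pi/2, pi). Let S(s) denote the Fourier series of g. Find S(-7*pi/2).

s = -7*pi/2 differs from s = pi/2 by -2 full period(s), and the series is 2*pi-periodic.
g is continuous at s = pi/2 with value 2, so the series converges to 2 there.

2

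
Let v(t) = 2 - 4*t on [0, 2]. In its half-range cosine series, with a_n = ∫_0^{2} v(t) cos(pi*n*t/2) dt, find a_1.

a_1 = ∫_0^{2} (2 - 4*t) cos(pi*t/2) dt.
Integrating by parts (boundary term plus one more integral), an antiderivative of (2 - 4*t) cos(pi*t/2) is -8*t*sin(pi*t/2)/pi + 4*sin(pi*t/2)/pi - 16*cos(pi*t/2)/pi**2; evaluating from 0 to 2: ∫_{0}^{2} (2 - 4*t) cos(pi*t/2) dt = (16/pi**2) - (-16/pi**2) = 32/pi**2.
Hence a_1 = 32/pi**2.

32/pi**2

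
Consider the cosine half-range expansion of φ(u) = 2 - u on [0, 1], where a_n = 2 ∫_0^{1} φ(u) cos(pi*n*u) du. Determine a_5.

4/(25*pi**2)

a_5 = 2 ∫_0^{1} (2 - u) cos(5*pi*u) du.
Integrating by parts (boundary term plus one more integral), an antiderivative of (2 - u) cos(5*pi*u) is -u*sin(5*pi*u)/(5*pi) + 2*sin(5*pi*u)/(5*pi) - cos(5*pi*u)/(25*pi**2); evaluating from 0 to 1: ∫_{0}^{1} (2 - u) cos(5*pi*u) du = (1/(25*pi**2)) - (-1/(25*pi**2)) = 2/(25*pi**2).
Hence a_5 = 2·(2/(25*pi**2)) = 4/(25*pi**2).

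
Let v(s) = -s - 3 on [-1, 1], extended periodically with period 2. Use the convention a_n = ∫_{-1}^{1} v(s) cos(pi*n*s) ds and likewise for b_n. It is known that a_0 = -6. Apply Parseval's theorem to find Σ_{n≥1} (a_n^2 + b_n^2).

2/3

Parseval: a_0^2/2 + Σ_{n≥1} (a_n^2+b_n^2) = ∫_{-1}^{1} v(s)^2 ds = 56/3.
Subtract a_0^2/2 = 18: Σ (a_n^2+b_n^2) = 2/3.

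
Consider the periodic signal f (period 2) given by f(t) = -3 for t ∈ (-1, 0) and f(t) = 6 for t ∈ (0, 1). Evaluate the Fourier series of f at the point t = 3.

t = 3 differs from t = -1 by 2 full period(s), and the series is 2-periodic.
At t = -1 the one-sided limits are f(-1^-) = 6 and f(-1^+) = -3.
By Dirichlet's theorem the series converges to their average, [(6) + (-3)]/2 = 3/2.

3/2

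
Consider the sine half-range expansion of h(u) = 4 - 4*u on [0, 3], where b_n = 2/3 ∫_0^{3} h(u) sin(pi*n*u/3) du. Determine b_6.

4/pi

b_6 = 2/3 ∫_0^{3} (4 - 4*u) sin(2*pi*u) du.
Integrating by parts (boundary term plus one more integral), an antiderivative of (4 - 4*u) sin(2*pi*u) is 2*u*cos(2*pi*u)/pi - sin(2*pi*u)/pi**2 - 2*cos(2*pi*u)/pi; evaluating from 0 to 3: ∫_{0}^{3} (4 - 4*u) sin(2*pi*u) du = (4/pi) - (-2/pi) = 6/pi.
Hence b_6 = (2/3)·(6/pi) = 4/pi.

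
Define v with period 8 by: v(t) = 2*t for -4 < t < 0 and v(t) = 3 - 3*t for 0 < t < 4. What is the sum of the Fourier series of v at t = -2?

v is continuous at t = -2 with value -4, so the series converges to -4 there.

-4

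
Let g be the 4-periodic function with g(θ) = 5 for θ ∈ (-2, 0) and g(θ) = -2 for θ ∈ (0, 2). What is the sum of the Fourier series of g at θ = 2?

3/2

θ = 2 differs from θ = -2 by 1 full period(s), and the series is 4-periodic.
At θ = -2 the one-sided limits are g(-2^-) = -2 and g(-2^+) = 5.
By Dirichlet's theorem the series converges to their average, [(-2) + (5)]/2 = 3/2.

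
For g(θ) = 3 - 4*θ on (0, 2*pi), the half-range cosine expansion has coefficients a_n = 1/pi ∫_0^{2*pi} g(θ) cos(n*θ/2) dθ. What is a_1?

32/pi

a_1 = 1/pi ∫_0^{2*pi} (3 - 4*θ) cos(θ/2) dθ.
Integrating by parts (boundary term plus one more integral), an antiderivative of (3 - 4*θ) cos(θ/2) is -8*θ*sin(θ/2) + 6*sin(θ/2) - 16*cos(θ/2); evaluating from 0 to 2*pi: ∫_{0}^{2*pi} (3 - 4*θ) cos(θ/2) dθ = (16) - (-16) = 32.
Hence a_1 = (1/pi)·(32) = 32/pi.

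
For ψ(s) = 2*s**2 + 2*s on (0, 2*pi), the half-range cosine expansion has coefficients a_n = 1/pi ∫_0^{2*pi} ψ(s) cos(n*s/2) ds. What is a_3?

a_3 = 1/pi ∫_0^{2*pi} (2*s**2 + 2*s) cos(3*s/2) ds.
Integrating by parts twice (tabular method), an antiderivative of (2*s**2 + 2*s) cos(3*s/2) is 4*s**2*sin(3*s/2)/3 + 4*s*sin(3*s/2)/3 + 16*s*cos(3*s/2)/9 - 32*sin(3*s/2)/27 + 8*cos(3*s/2)/9; evaluating from 0 to 2*pi: ∫_{0}^{2*pi} (2*s**2 + 2*s) cos(3*s/2) ds = (-32*pi/9 - 8/9) - (8/9) = -32*pi/9 - 16/9.
Hence a_3 = (1/pi)·(-32*pi/9 - 16/9) = 16*(-2*pi - 1)/(9*pi).

16*(-2*pi - 1)/(9*pi)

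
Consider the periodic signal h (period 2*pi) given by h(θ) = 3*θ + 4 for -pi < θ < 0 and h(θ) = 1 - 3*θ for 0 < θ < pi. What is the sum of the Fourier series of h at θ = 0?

5/2

At θ = 0 the one-sided limits are h(0^-) = 4 and h(0^+) = 1.
By Dirichlet's theorem the series converges to their average, [(4) + (1)]/2 = 5/2.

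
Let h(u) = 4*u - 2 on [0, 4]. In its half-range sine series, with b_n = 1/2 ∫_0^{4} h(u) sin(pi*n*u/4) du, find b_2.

b_2 = 1/2 ∫_0^{4} (4*u - 2) sin(pi*u/2) du.
Integrating by parts (boundary term plus one more integral), an antiderivative of (4*u - 2) sin(pi*u/2) is -8*u*cos(pi*u/2)/pi + 16*sin(pi*u/2)/pi**2 + 4*cos(pi*u/2)/pi; evaluating from 0 to 4: ∫_{0}^{4} (4*u - 2) sin(pi*u/2) du = (-28/pi) - (4/pi) = -32/pi.
Hence b_2 = (1/2)·(-32/pi) = -16/pi.

-16/pi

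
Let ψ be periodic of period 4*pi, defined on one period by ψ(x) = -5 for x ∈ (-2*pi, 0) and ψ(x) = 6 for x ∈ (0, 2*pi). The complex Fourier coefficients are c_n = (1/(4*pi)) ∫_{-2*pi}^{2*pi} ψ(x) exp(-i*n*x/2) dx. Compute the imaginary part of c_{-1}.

Since ψ is real-valued, Im(c_{-1}) = -(1/(4*pi)) ∫_{-2*pi}^{2*pi} ψ(x) sin(-x/2) dx = b_{1}/2.
Split the integral at the breakpoints.
Directly, an antiderivative of (-5) sin(-x/2) is -10*cos(x/2); evaluating from -2*pi to 0: ∫_{-2*pi}^{0} (-5) sin(-x/2) dx = (-10) - (10) = -20.
Directly, an antiderivative of (6) sin(-x/2) is 12*cos(x/2); evaluating from 0 to 2*pi: ∫_{0}^{2*pi} (6) sin(-x/2) dx = (-12) - (12) = -24.
So ∫_{-2*pi}^{2*pi} ψ(x) sin(-x/2) dx = -44.
Hence Im(c_{-1}) = (-1/(4*pi))·(-44) = 11/pi.

11/pi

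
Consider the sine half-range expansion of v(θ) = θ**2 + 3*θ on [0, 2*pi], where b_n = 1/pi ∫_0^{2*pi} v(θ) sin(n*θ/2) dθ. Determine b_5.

b_5 = 1/pi ∫_0^{2*pi} (θ**2 + 3*θ) sin(5*θ/2) dθ.
Integrating by parts twice (tabular method), an antiderivative of (θ**2 + 3*θ) sin(5*θ/2) is -2*θ**2*cos(5*θ/2)/5 + 8*θ*sin(5*θ/2)/25 - 6*θ*cos(5*θ/2)/5 + 12*sin(5*θ/2)/25 + 16*cos(5*θ/2)/125; evaluating from 0 to 2*pi: ∫_{0}^{2*pi} (θ**2 + 3*θ) sin(5*θ/2) dθ = (-16/125 + 12*pi/5 + 8*pi**2/5) - (16/125) = -32/125 + 12*pi/5 + 8*pi**2/5.
Hence b_5 = (1/pi)·(-32/125 + 12*pi/5 + 8*pi**2/5) = 4*(-8 + 75*pi + 50*pi**2)/(125*pi).

4*(-8 + 75*pi + 50*pi**2)/(125*pi)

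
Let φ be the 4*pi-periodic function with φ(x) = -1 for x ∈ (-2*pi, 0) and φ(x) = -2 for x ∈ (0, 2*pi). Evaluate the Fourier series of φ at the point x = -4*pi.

-3/2

x = -4*pi differs from x = 0 by -1 full period(s), and the series is 4*pi-periodic.
At x = 0 the one-sided limits are φ(0^-) = -1 and φ(0^+) = -2.
By Dirichlet's theorem the series converges to their average, [(-1) + (-2)]/2 = -3/2.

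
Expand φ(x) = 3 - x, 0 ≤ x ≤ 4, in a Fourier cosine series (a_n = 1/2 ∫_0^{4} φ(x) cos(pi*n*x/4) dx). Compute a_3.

16/(9*pi**2)

a_3 = 1/2 ∫_0^{4} (3 - x) cos(3*pi*x/4) dx.
Integrating by parts (boundary term plus one more integral), an antiderivative of (3 - x) cos(3*pi*x/4) is -4*x*sin(3*pi*x/4)/(3*pi) + 4*sin(3*pi*x/4)/pi - 16*cos(3*pi*x/4)/(9*pi**2); evaluating from 0 to 4: ∫_{0}^{4} (3 - x) cos(3*pi*x/4) dx = (16/(9*pi**2)) - (-16/(9*pi**2)) = 32/(9*pi**2).
Hence a_3 = (1/2)·(32/(9*pi**2)) = 16/(9*pi**2).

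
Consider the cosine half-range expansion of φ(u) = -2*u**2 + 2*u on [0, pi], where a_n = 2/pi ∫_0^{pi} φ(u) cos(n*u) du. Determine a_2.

a_2 = 2/pi ∫_0^{pi} (-2*u**2 + 2*u) cos(2*u) du.
Integrating by parts twice (tabular method), an antiderivative of (-2*u**2 + 2*u) cos(2*u) is -u**2*sin(2*u) + u*sin(2*u) - u*cos(2*u) + sin(2*u)/2 + cos(2*u)/2; evaluating from 0 to pi: ∫_{0}^{pi} (-2*u**2 + 2*u) cos(2*u) du = (1/2 - pi) - (1/2) = -pi.
Hence a_2 = (2/pi)·(-pi) = -2.

-2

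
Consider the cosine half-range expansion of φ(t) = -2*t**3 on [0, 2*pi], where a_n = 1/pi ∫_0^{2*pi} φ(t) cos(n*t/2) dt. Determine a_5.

a_5 = 1/pi ∫_0^{2*pi} (-2*t**3) cos(5*t/2) dt.
Integrating by parts three times (tabular method), an antiderivative of (-2*t**3) cos(5*t/2) is -4*t**3*sin(5*t/2)/5 - 24*t**2*cos(5*t/2)/25 + 96*t*sin(5*t/2)/125 + 192*cos(5*t/2)/625; evaluating from 0 to 2*pi: ∫_{0}^{2*pi} (-2*t**3) cos(5*t/2) dt = (-192/625 + 96*pi**2/25) - (192/625) = -384/625 + 96*pi**2/25.
Hence a_5 = (1/pi)·(-384/625 + 96*pi**2/25) = 96*(-4 + 25*pi**2)/(625*pi).

96*(-4 + 25*pi**2)/(625*pi)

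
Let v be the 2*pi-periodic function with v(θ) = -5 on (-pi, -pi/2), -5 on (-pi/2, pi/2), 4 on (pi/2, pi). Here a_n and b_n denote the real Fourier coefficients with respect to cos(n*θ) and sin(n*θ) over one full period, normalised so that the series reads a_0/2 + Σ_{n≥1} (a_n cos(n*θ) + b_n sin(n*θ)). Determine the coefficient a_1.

-9/pi

a_1 = 1/pi ∫_{-pi}^{pi} v(θ) cos(θ) dθ.
Split the integral at the breakpoints.
Directly, an antiderivative of (-5) cos(θ) is -5*sin(θ); evaluating from -pi to -pi/2: ∫_{-pi}^{-pi/2} (-5) cos(θ) dθ = (5) - (0) = 5.
Directly, an antiderivative of (-5) cos(θ) is -5*sin(θ); evaluating from -pi/2 to pi/2: ∫_{-pi/2}^{pi/2} (-5) cos(θ) dθ = (-5) - (5) = -10.
Directly, an antiderivative of (4) cos(θ) is 4*sin(θ); evaluating from pi/2 to pi: ∫_{pi/2}^{pi} (4) cos(θ) dθ = (0) - (4) = -4.
Summing the pieces and multiplying by (1/pi) gives a_1 = -9/pi.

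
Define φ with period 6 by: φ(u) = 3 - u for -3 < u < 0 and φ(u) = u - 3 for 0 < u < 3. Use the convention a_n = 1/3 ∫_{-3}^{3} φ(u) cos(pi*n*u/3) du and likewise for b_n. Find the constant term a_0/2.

3/2

a_0 = 1/3 ∫_{-3}^{3} φ(u) du = 1/3 · (9) = 3.
So the constant term a_0/2 = 3/2.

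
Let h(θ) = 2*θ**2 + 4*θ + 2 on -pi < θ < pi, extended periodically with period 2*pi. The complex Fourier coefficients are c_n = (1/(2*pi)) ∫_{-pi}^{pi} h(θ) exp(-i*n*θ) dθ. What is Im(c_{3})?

-4/3

Since h is real-valued, Im(c_{3}) = -(1/(2*pi)) ∫_{-pi}^{pi} h(θ) sin(3*θ) dθ = -b_{3}/2.
Integrating by parts twice (tabular method), an antiderivative of (2*θ**2 + 4*θ + 2) sin(3*θ) is -2*θ**2*cos(3*θ)/3 + 4*θ*sin(3*θ)/9 - 4*θ*cos(3*θ)/3 + 4*sin(3*θ)/9 - 14*cos(3*θ)/27; evaluating from -pi to pi: ∫_{-pi}^{pi} (2*θ**2 + 4*θ + 2) sin(3*θ) dθ = (14/27 + 4*pi/3 + 2*pi**2/3) - (-4*pi/3 + 14/27 + 2*pi**2/3) = 8*pi/3.
Hence Im(c_{3}) = (-1/(2*pi))·(8*pi/3) = -4/3.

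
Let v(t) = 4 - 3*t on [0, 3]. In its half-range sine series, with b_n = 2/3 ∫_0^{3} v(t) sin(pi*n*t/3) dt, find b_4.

9/(2*pi)

b_4 = 2/3 ∫_0^{3} (4 - 3*t) sin(4*pi*t/3) dt.
Integrating by parts (boundary term plus one more integral), an antiderivative of (4 - 3*t) sin(4*pi*t/3) is 9*t*cos(4*pi*t/3)/(4*pi) - 27*sin(4*pi*t/3)/(16*pi**2) - 3*cos(4*pi*t/3)/pi; evaluating from 0 to 3: ∫_{0}^{3} (4 - 3*t) sin(4*pi*t/3) dt = (15/(4*pi)) - (-3/pi) = 27/(4*pi).
Hence b_4 = (2/3)·(27/(4*pi)) = 9/(2*pi).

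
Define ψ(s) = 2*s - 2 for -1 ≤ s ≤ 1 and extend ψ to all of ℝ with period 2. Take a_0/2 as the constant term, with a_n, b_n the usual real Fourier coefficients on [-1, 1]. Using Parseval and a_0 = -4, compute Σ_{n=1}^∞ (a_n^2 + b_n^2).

8/3

Parseval: a_0^2/2 + Σ_{n≥1} (a_n^2+b_n^2) = ∫_{-1}^{1} ψ(s)^2 ds = 32/3.
Subtract a_0^2/2 = 8: Σ (a_n^2+b_n^2) = 8/3.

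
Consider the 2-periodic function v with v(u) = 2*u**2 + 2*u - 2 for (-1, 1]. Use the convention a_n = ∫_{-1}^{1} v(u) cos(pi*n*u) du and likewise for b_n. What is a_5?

-8/(25*pi**2)

a_5 = ∫_{-1}^{1} v(u) cos(5*pi*u) du.
Integrating by parts twice (tabular method), an antiderivative of (2*u**2 + 2*u - 2) cos(5*pi*u) is 2*u**2*sin(5*pi*u)/(5*pi) + 2*u*sin(5*pi*u)/(5*pi) + 4*u*cos(5*pi*u)/(25*pi**2) - 2*sin(5*pi*u)/(5*pi) - 4*sin(5*pi*u)/(125*pi**3) + 2*cos(5*pi*u)/(25*pi**2); evaluating from -1 to 1: ∫_{-1}^{1} (2*u**2 + 2*u - 2) cos(5*pi*u) du = (-6/(25*pi**2)) - (2/(25*pi**2)) = -8/(25*pi**2).
Hence a_5 = -8/(25*pi**2).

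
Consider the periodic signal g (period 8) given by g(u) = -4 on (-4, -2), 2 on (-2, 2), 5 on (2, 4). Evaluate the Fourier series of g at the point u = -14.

7/2

u = -14 differs from u = 2 by -2 full period(s), and the series is 8-periodic.
At u = 2 the one-sided limits are g(2^-) = 2 and g(2^+) = 5.
By Dirichlet's theorem the series converges to their average, [(2) + (5)]/2 = 7/2.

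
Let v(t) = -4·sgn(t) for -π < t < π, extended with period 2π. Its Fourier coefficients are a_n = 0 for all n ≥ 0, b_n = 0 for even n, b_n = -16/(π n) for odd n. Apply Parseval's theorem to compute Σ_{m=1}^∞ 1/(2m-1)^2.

Parseval: Σ b_n^2 = (1/π) ∫_{-π}^{π} v(t)^2 dt = 32.
Only odd n contribute, with b_n^2 = 256/(π^2 n^2), so Σ_{m≥1} 1/(2m-1)^2 = π^2·(32)/256 = pi**2/8.

pi**2/8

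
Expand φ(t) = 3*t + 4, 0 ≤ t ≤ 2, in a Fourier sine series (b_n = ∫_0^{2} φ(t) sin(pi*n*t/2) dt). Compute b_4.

b_4 = ∫_0^{2} (3*t + 4) sin(2*pi*t) dt.
Integrating by parts (boundary term plus one more integral), an antiderivative of (3*t + 4) sin(2*pi*t) is -3*t*cos(2*pi*t)/(2*pi) + 3*sin(2*pi*t)/(4*pi**2) - 2*cos(2*pi*t)/pi; evaluating from 0 to 2: ∫_{0}^{2} (3*t + 4) sin(2*pi*t) dt = (-5/pi) - (-2/pi) = -3/pi.
Hence b_4 = -3/pi.

-3/pi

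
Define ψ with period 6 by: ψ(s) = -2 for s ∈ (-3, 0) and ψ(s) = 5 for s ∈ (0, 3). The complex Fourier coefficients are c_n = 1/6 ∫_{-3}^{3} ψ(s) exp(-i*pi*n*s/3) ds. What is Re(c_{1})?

Since ψ is real-valued, Re(c_{1}) = 1/6 ∫_{-3}^{3} ψ(s) cos(pi*s/3) ds = a_{1}/2.
Split the integral at the breakpoints.
Directly, an antiderivative of (-2) cos(pi*s/3) is -6*sin(pi*s/3)/pi; evaluating from -3 to 0: ∫_{-3}^{0} (-2) cos(pi*s/3) ds = (0) - (0) = 0.
Directly, an antiderivative of (5) cos(pi*s/3) is 15*sin(pi*s/3)/pi; evaluating from 0 to 3: ∫_{0}^{3} (5) cos(pi*s/3) ds = (0) - (0) = 0.
So ∫_{-3}^{3} ψ(s) cos(pi*s/3) ds = 0.
Hence Re(c_{1}) = (1/6)·(0) = 0.

0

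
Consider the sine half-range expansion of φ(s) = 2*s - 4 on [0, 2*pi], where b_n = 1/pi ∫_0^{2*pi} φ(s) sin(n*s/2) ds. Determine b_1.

8 - 16/pi

b_1 = 1/pi ∫_0^{2*pi} (2*s - 4) sin(s/2) ds.
Integrating by parts (boundary term plus one more integral), an antiderivative of (2*s - 4) sin(s/2) is -4*s*cos(s/2) + 8*sin(s/2) + 8*cos(s/2); evaluating from 0 to 2*pi: ∫_{0}^{2*pi} (2*s - 4) sin(s/2) ds = (-8 + 8*pi) - (8) = -16 + 8*pi.
Hence b_1 = (1/pi)·(-16 + 8*pi) = 8 - 16/pi.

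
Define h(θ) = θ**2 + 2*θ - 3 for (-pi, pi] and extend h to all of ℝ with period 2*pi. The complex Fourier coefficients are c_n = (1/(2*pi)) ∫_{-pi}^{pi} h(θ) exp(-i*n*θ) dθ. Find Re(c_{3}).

-2/9

Since h is real-valued, Re(c_{3}) = (1/(2*pi)) ∫_{-pi}^{pi} h(θ) cos(3*θ) dθ = a_{3}/2.
Integrating by parts twice (tabular method), an antiderivative of (θ**2 + 2*θ - 3) cos(3*θ) is θ**2*sin(3*θ)/3 + 2*θ*sin(3*θ)/3 + 2*θ*cos(3*θ)/9 - 29*sin(3*θ)/27 + 2*cos(3*θ)/9; evaluating from -pi to pi: ∫_{-pi}^{pi} (θ**2 + 2*θ - 3) cos(3*θ) dθ = (-2*pi/9 - 2/9) - (-2/9 + 2*pi/9) = -4*pi/9.
Hence Re(c_{3}) = (1/(2*pi))·(-4*pi/9) = -2/9.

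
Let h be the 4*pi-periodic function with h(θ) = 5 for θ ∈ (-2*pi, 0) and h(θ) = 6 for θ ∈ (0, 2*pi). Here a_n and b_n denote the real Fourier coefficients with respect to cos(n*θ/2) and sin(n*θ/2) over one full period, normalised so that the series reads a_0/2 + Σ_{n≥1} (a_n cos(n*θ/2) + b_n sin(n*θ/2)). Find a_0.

a_0 = (1/(2*pi)) ∫_{-2*pi}^{2*pi} h(θ) dθ = (1/(2*pi)) · (22*pi) = 11.

11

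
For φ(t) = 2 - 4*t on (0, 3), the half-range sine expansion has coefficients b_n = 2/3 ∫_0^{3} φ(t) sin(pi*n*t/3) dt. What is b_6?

4/pi

b_6 = 2/3 ∫_0^{3} (2 - 4*t) sin(2*pi*t) dt.
Integrating by parts (boundary term plus one more integral), an antiderivative of (2 - 4*t) sin(2*pi*t) is 2*t*cos(2*pi*t)/pi - sin(2*pi*t)/pi**2 - cos(2*pi*t)/pi; evaluating from 0 to 3: ∫_{0}^{3} (2 - 4*t) sin(2*pi*t) dt = (5/pi) - (-1/pi) = 6/pi.
Hence b_6 = (2/3)·(6/pi) = 4/pi.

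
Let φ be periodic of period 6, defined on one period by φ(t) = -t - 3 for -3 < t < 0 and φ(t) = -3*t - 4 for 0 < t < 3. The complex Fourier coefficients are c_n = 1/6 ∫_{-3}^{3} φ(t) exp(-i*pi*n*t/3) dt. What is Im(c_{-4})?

Since φ is real-valued, Im(c_{-4}) = -1/6 ∫_{-3}^{3} φ(t) sin(-4*pi*t/3) dt = b_{4}/2.
Split the integral at the breakpoints.
Integrating by parts (boundary term plus one more integral), an antiderivative of (-t - 3) sin(-4*pi*t/3) is -3*t*cos(4*pi*t/3)/(4*pi) + 9*sin(4*pi*t/3)/(16*pi**2) - 9*cos(4*pi*t/3)/(4*pi); evaluating from -3 to 0: ∫_{-3}^{0} (-t - 3) sin(-4*pi*t/3) dt = (-9/(4*pi)) - (0) = -9/(4*pi).
Integrating by parts (boundary term plus one more integral), an antiderivative of (-3*t - 4) sin(-4*pi*t/3) is -9*t*cos(4*pi*t/3)/(4*pi) + 27*sin(4*pi*t/3)/(16*pi**2) - 3*cos(4*pi*t/3)/pi; evaluating from 0 to 3: ∫_{0}^{3} (-3*t - 4) sin(-4*pi*t/3) dt = (-39/(4*pi)) - (-3/pi) = -27/(4*pi).
So ∫_{-3}^{3} φ(t) sin(-4*pi*t/3) dt = -9/pi.
Hence Im(c_{-4}) = (-1/6)·(-9/pi) = 3/(2*pi).

3/(2*pi)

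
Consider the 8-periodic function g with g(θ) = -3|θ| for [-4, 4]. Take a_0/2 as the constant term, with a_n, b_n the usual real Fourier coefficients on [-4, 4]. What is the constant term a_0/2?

-6

a_0 = 1/4 ∫_{-4}^{4} g(θ) dθ = 1/4 · (-48) = -12.
So the constant term a_0/2 = -6.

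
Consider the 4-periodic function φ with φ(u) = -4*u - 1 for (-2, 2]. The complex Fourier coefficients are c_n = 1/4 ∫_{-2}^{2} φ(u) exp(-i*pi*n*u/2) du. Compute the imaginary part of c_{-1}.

Since φ is real-valued, Im(c_{-1}) = -1/4 ∫_{-2}^{2} φ(u) sin(-pi*u/2) du = b_{1}/2.
Integrating by parts (boundary term plus one more integral), an antiderivative of (-4*u - 1) sin(-pi*u/2) is -8*u*cos(pi*u/2)/pi + 16*sin(pi*u/2)/pi**2 - 2*cos(pi*u/2)/pi; evaluating from -2 to 2: ∫_{-2}^{2} (-4*u - 1) sin(-pi*u/2) du = (18/pi) - (-14/pi) = 32/pi.
Hence Im(c_{-1}) = (-1/4)·(32/pi) = -8/pi.

-8/pi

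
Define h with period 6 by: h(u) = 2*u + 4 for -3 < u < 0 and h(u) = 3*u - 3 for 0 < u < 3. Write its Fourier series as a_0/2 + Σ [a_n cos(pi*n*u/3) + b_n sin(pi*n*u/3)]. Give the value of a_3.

-2/(3*pi**2)

a_3 = 1/3 ∫_{-3}^{3} h(u) cos(pi*u) du.
Split the integral at the breakpoints.
Integrating by parts (boundary term plus one more integral), an antiderivative of (2*u + 4) cos(pi*u) is 2*u*sin(pi*u)/pi + 4*sin(pi*u)/pi + 2*cos(pi*u)/pi**2; evaluating from -3 to 0: ∫_{-3}^{0} (2*u + 4) cos(pi*u) du = (2/pi**2) - (-2/pi**2) = 4/pi**2.
Integrating by parts (boundary term plus one more integral), an antiderivative of (3*u - 3) cos(pi*u) is 3*u*sin(pi*u)/pi - 3*sin(pi*u)/pi + 3*cos(pi*u)/pi**2; evaluating from 0 to 3: ∫_{0}^{3} (3*u - 3) cos(pi*u) du = (-3/pi**2) - (3/pi**2) = -6/pi**2.
Summing the pieces and multiplying by (1/3) gives a_3 = -2/(3*pi**2).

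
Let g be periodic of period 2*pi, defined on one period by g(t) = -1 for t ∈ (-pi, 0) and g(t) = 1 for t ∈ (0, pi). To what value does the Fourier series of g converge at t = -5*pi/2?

-1

t = -5*pi/2 differs from t = -pi/2 by -1 full period(s), and the series is 2*pi-periodic.
g is continuous at t = -pi/2 with value -1, so the series converges to -1 there.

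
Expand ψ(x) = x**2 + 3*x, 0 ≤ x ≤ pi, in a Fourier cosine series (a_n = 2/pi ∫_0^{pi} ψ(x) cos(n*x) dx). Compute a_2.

1

a_2 = 2/pi ∫_0^{pi} (x**2 + 3*x) cos(2*x) dx.
Integrating by parts twice (tabular method), an antiderivative of (x**2 + 3*x) cos(2*x) is x**2*sin(2*x)/2 + 3*x*sin(2*x)/2 + x*cos(2*x)/2 - sin(2*x)/4 + 3*cos(2*x)/4; evaluating from 0 to pi: ∫_{0}^{pi} (x**2 + 3*x) cos(2*x) dx = (3/4 + pi/2) - (3/4) = pi/2.
Hence a_2 = (2/pi)·(pi/2) = 1.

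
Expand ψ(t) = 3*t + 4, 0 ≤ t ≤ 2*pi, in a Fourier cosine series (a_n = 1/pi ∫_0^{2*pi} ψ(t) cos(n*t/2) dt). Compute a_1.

a_1 = 1/pi ∫_0^{2*pi} (3*t + 4) cos(t/2) dt.
Integrating by parts (boundary term plus one more integral), an antiderivative of (3*t + 4) cos(t/2) is 6*t*sin(t/2) + 8*sin(t/2) + 12*cos(t/2); evaluating from 0 to 2*pi: ∫_{0}^{2*pi} (3*t + 4) cos(t/2) dt = (-12) - (12) = -24.
Hence a_1 = (1/pi)·(-24) = -24/pi.

-24/pi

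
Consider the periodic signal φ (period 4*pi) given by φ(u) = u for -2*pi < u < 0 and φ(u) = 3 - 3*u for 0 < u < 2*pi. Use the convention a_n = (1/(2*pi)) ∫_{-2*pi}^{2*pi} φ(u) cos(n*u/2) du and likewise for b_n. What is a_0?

3 - 4*pi

a_0 = (1/(2*pi)) ∫_{-2*pi}^{2*pi} φ(u) du = (1/(2*pi)) · (2*pi*(3 - 4*pi)) = 3 - 4*pi.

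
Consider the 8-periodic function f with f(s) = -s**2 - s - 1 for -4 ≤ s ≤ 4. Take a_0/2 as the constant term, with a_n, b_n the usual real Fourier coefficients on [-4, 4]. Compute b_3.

-8/(3*pi)

b_3 = 1/4 ∫_{-4}^{4} f(s) sin(3*pi*s/4) ds.
Integrating by parts twice (tabular method), an antiderivative of (-s**2 - s - 1) sin(3*pi*s/4) is 4*s**2*cos(3*pi*s/4)/(3*pi) - 32*s*sin(3*pi*s/4)/(9*pi**2) + 4*s*cos(3*pi*s/4)/(3*pi) - 16*sin(3*pi*s/4)/(9*pi**2) - 128*cos(3*pi*s/4)/(27*pi**3) + 4*cos(3*pi*s/4)/(3*pi); evaluating from -4 to 4: ∫_{-4}^{4} (-s**2 - s - 1) sin(3*pi*s/4) ds = (-28/pi + 128/(27*pi**3)) - (4*(32 - 117*pi**2)/(27*pi**3)) = -32/(3*pi).
Hence b_3 = (1/4)·(-32/(3*pi)) = -8/(3*pi).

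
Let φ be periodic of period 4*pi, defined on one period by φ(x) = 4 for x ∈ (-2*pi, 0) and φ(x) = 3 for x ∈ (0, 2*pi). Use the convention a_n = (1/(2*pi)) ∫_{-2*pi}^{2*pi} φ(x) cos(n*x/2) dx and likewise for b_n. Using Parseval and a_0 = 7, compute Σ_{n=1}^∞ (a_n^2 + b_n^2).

1/2

Parseval: a_0^2/2 + Σ_{n≥1} (a_n^2+b_n^2) = (1/(2*pi)) ∫_{-2*pi}^{2*pi} φ(x)^2 dx = 25.
Subtract a_0^2/2 = 49/2: Σ (a_n^2+b_n^2) = 1/2.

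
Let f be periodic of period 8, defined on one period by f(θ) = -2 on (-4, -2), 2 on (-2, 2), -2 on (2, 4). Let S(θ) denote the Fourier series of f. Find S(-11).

θ = -11 differs from θ = -3 by -1 full period(s), and the series is 8-periodic.
f is continuous at θ = -3 with value -2, so the series converges to -2 there.

-2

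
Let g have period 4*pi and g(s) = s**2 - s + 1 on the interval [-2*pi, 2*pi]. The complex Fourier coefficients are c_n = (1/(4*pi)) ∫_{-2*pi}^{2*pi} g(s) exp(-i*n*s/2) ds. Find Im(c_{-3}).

Since g is real-valued, Im(c_{-3}) = -(1/(4*pi)) ∫_{-2*pi}^{2*pi} g(s) sin(-3*s/2) ds = b_{3}/2.
Integrating by parts twice (tabular method), an antiderivative of (s**2 - s + 1) sin(-3*s/2) is 2*s**2*cos(3*s/2)/3 - 8*s*sin(3*s/2)/9 - 2*s*cos(3*s/2)/3 + 4*sin(3*s/2)/9 + 2*cos(3*s/2)/27; evaluating from -2*pi to 2*pi: ∫_{-2*pi}^{2*pi} (s**2 - s + 1) sin(-3*s/2) ds = (-8*pi**2/3 - 2/27 + 4*pi/3) - (-8*pi**2/3 - 4*pi/3 - 2/27) = 8*pi/3.
Hence Im(c_{-3}) = (-1/(4*pi))·(8*pi/3) = -2/3.

-2/3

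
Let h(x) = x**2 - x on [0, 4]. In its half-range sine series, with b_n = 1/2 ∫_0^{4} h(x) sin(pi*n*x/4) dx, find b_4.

b_4 = 1/2 ∫_0^{4} (x**2 - x) sin(pi*x) dx.
Integrating by parts twice (tabular method), an antiderivative of (x**2 - x) sin(pi*x) is -x**2*cos(pi*x)/pi + 2*x*sin(pi*x)/pi**2 + x*cos(pi*x)/pi - sin(pi*x)/pi**2 + 2*cos(pi*x)/pi**3; evaluating from 0 to 4: ∫_{0}^{4} (x**2 - x) sin(pi*x) dx = (-12/pi + 2/pi**3) - (2/pi**3) = -12/pi.
Hence b_4 = (1/2)·(-12/pi) = -6/pi.

-6/pi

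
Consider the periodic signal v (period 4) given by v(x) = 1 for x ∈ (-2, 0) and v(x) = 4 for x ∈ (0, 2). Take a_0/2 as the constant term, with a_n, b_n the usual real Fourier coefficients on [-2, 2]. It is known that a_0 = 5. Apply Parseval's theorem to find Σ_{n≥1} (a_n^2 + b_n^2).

9/2

Parseval: a_0^2/2 + Σ_{n≥1} (a_n^2+b_n^2) = 1/2 ∫_{-2}^{2} v(x)^2 dx = 17.
Subtract a_0^2/2 = 25/2: Σ (a_n^2+b_n^2) = 9/2.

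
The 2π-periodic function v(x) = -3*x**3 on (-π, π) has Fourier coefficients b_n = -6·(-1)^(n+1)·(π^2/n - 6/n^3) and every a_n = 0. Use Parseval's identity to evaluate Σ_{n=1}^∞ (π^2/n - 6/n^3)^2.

pi**6/14

Parseval: Σ b_n^2 = (1/π) ∫_{-π}^{π} v(x)^2 dx = 18*pi**6/7.
b_n^2 = 36·(π^2/n - 6/n^3)^2, so the sum equals (18*pi**6/7)/36 = pi**6/14.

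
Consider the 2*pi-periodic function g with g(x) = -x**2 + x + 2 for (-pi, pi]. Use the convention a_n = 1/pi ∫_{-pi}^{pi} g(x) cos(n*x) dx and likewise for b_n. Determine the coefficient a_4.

-1/4

a_4 = 1/pi ∫_{-pi}^{pi} g(x) cos(4*x) dx.
Integrating by parts twice (tabular method), an antiderivative of (-x**2 + x + 2) cos(4*x) is -x**2*sin(4*x)/4 + x*sin(4*x)/4 - x*cos(4*x)/8 + 17*sin(4*x)/32 + cos(4*x)/16; evaluating from -pi to pi: ∫_{-pi}^{pi} (-x**2 + x + 2) cos(4*x) dx = (1/16 - pi/8) - (1/16 + pi/8) = -pi/4.
Hence a_4 = (1/pi)·(-pi/4) = -1/4.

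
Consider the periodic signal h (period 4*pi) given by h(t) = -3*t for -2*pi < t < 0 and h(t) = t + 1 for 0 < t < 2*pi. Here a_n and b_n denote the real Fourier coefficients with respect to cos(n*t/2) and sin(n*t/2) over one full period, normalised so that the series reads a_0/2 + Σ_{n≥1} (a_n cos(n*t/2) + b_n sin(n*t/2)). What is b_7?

b_7 = (1/(2*pi)) ∫_{-2*pi}^{2*pi} h(t) sin(7*t/2) dt.
Split the integral at the breakpoints.
Integrating by parts (boundary term plus one more integral), an antiderivative of (-3*t) sin(7*t/2) is 6*t*cos(7*t/2)/7 - 12*sin(7*t/2)/49; evaluating from -2*pi to 0: ∫_{-2*pi}^{0} (-3*t) sin(7*t/2) dt = (0) - (12*pi/7) = -12*pi/7.
Integrating by parts (boundary term plus one more integral), an antiderivative of (t + 1) sin(7*t/2) is -2*t*cos(7*t/2)/7 + 4*sin(7*t/2)/49 - 2*cos(7*t/2)/7; evaluating from 0 to 2*pi: ∫_{0}^{2*pi} (t + 1) sin(7*t/2) dt = (2/7 + 4*pi/7) - (-2/7) = 4/7 + 4*pi/7.
Summing the pieces and multiplying by (1/(2*pi)) gives b_7 = 2*(1 - 2*pi)/(7*pi).

2*(1 - 2*pi)/(7*pi)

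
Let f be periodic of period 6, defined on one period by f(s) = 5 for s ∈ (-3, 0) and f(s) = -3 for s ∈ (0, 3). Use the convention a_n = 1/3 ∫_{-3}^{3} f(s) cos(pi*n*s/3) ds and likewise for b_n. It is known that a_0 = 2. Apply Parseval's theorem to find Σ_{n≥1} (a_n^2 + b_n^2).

Parseval: a_0^2/2 + Σ_{n≥1} (a_n^2+b_n^2) = 1/3 ∫_{-3}^{3} f(s)^2 ds = 34.
Subtract a_0^2/2 = 2: Σ (a_n^2+b_n^2) = 32.

32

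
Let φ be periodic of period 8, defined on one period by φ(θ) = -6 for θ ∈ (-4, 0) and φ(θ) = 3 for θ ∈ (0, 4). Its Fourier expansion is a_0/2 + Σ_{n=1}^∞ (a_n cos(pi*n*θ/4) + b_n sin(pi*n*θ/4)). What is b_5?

b_5 = 1/4 ∫_{-4}^{4} φ(θ) sin(5*pi*θ/4) dθ.
Split the integral at the breakpoints.
Directly, an antiderivative of (-6) sin(5*pi*θ/4) is 24*cos(5*pi*θ/4)/(5*pi); evaluating from -4 to 0: ∫_{-4}^{0} (-6) sin(5*pi*θ/4) dθ = (24/(5*pi)) - (-24/(5*pi)) = 48/(5*pi).
Directly, an antiderivative of (3) sin(5*pi*θ/4) is -12*cos(5*pi*θ/4)/(5*pi); evaluating from 0 to 4: ∫_{0}^{4} (3) sin(5*pi*θ/4) dθ = (12/(5*pi)) - (-12/(5*pi)) = 24/(5*pi).
Summing the pieces and multiplying by (1/4) gives b_5 = 18/(5*pi).

18/(5*pi)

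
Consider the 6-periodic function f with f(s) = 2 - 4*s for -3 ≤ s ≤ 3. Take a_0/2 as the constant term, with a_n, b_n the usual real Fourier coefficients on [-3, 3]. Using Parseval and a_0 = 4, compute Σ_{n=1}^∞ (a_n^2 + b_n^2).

Parseval: a_0^2/2 + Σ_{n≥1} (a_n^2+b_n^2) = 1/3 ∫_{-3}^{3} f(s)^2 ds = 104.
Subtract a_0^2/2 = 8: Σ (a_n^2+b_n^2) = 96.

96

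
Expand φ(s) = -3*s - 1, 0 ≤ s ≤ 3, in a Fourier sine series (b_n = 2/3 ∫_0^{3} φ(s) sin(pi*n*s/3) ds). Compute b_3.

b_3 = 2/3 ∫_0^{3} (-3*s - 1) sin(pi*s) ds.
Integrating by parts (boundary term plus one more integral), an antiderivative of (-3*s - 1) sin(pi*s) is 3*s*cos(pi*s)/pi - 3*sin(pi*s)/pi**2 + cos(pi*s)/pi; evaluating from 0 to 3: ∫_{0}^{3} (-3*s - 1) sin(pi*s) ds = (-10/pi) - (1/pi) = -11/pi.
Hence b_3 = (2/3)·(-11/pi) = -22/(3*pi).

-22/(3*pi)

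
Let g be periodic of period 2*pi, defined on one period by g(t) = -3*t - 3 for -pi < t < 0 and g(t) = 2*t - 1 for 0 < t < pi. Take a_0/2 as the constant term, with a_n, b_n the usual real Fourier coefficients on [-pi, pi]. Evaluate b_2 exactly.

1/2

b_2 = 1/pi ∫_{-pi}^{pi} g(t) sin(2*t) dt.
Split the integral at the breakpoints.
Integrating by parts (boundary term plus one more integral), an antiderivative of (-3*t - 3) sin(2*t) is 3*t*cos(2*t)/2 - 3*sin(2*t)/4 + 3*cos(2*t)/2; evaluating from -pi to 0: ∫_{-pi}^{0} (-3*t - 3) sin(2*t) dt = (3/2) - (3/2 - 3*pi/2) = 3*pi/2.
Integrating by parts (boundary term plus one more integral), an antiderivative of (2*t - 1) sin(2*t) is -t*cos(2*t) + sin(2*t)/2 + cos(2*t)/2; evaluating from 0 to pi: ∫_{0}^{pi} (2*t - 1) sin(2*t) dt = (1/2 - pi) - (1/2) = -pi.
Summing the pieces and multiplying by (1/pi) gives b_2 = 1/2.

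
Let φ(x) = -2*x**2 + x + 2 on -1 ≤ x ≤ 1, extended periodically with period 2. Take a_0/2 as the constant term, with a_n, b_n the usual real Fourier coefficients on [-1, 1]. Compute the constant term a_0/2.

a_0 = ∫_{-1}^{1} φ(x) dx = 8/3.
So the constant term a_0/2 = 4/3.

4/3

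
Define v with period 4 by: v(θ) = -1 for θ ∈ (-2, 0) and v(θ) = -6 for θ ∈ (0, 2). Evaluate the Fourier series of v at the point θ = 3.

θ = 3 differs from θ = -1 by 1 full period(s), and the series is 4-periodic.
v is continuous at θ = -1 with value -1, so the series converges to -1 there.

-1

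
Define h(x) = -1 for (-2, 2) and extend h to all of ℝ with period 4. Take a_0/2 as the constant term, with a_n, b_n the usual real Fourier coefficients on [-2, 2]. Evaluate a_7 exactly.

a_7 = 1/2 ∫_{-2}^{2} h(x) cos(7*pi*x/2) dx.
h is even and cos(7*pi*x/2) is even, so the integrand is even and a_7 = ∫_0^{2} h(x) cos(7*pi*x/2) dx.
Directly, an antiderivative of (-1) cos(7*pi*x/2) is -2*sin(7*pi*x/2)/(7*pi); evaluating from 0 to 2: ∫_{0}^{2} (-1) cos(7*pi*x/2) dx = (0) - (0) = 0.
Hence a_7 = 0.

0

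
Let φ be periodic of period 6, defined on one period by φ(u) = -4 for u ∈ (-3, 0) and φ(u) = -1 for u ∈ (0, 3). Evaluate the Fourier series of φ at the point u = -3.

-5/2

At u = -3 the one-sided limits are φ(-3^-) = -1 and φ(-3^+) = -4.
By Dirichlet's theorem the series converges to their average, [(-1) + (-4)]/2 = -5/2.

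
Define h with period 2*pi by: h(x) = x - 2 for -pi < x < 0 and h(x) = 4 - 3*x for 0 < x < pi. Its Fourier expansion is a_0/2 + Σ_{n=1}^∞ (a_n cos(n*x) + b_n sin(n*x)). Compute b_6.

b_6 = 1/pi ∫_{-pi}^{pi} h(x) sin(6*x) dx.
Split the integral at the breakpoints.
Integrating by parts (boundary term plus one more integral), an antiderivative of (x - 2) sin(6*x) is -x*cos(6*x)/6 + sin(6*x)/36 + cos(6*x)/3; evaluating from -pi to 0: ∫_{-pi}^{0} (x - 2) sin(6*x) dx = (1/3) - (1/3 + pi/6) = -pi/6.
Integrating by parts (boundary term plus one more integral), an antiderivative of (4 - 3*x) sin(6*x) is x*cos(6*x)/2 - sin(6*x)/12 - 2*cos(6*x)/3; evaluating from 0 to pi: ∫_{0}^{pi} (4 - 3*x) sin(6*x) dx = (-2/3 + pi/2) - (-2/3) = pi/2.
Summing the pieces and multiplying by (1/pi) gives b_6 = 1/3.

1/3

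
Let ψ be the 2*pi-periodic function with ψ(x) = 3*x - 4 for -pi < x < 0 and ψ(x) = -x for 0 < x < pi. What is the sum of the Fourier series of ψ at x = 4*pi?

x = 4*pi differs from x = 0 by 2 full period(s), and the series is 2*pi-periodic.
At x = 0 the one-sided limits are ψ(0^-) = -4 and ψ(0^+) = 0.
By Dirichlet's theorem the series converges to their average, [(-4) + (0)]/2 = -2.

-2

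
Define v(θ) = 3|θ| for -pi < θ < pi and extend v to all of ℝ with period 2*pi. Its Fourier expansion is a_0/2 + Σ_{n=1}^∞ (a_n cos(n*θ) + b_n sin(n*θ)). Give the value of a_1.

a_1 = 1/pi ∫_{-pi}^{pi} v(θ) cos(θ) dθ.
v is even and cos(θ) is even, so the integrand is even and a_1 = 2/pi ∫_0^{pi} v(θ) cos(θ) dθ.
Integrating by parts (boundary term plus one more integral), an antiderivative of (3*θ) cos(θ) is 3*θ*sin(θ) + 3*cos(θ); evaluating from 0 to pi: ∫_{0}^{pi} (3*θ) cos(θ) dθ = (-3) - (3) = -6.
Hence a_1 = (2/pi)·(-6) = -12/pi.

-12/pi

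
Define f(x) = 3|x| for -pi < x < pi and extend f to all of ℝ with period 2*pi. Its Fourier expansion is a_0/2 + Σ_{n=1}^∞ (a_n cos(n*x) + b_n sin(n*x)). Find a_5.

-12/(25*pi)

a_5 = 1/pi ∫_{-pi}^{pi} f(x) cos(5*x) dx.
f is even and cos(5*x) is even, so the integrand is even and a_5 = 2/pi ∫_0^{pi} f(x) cos(5*x) dx.
Integrating by parts (boundary term plus one more integral), an antiderivative of (3*x) cos(5*x) is 3*x*sin(5*x)/5 + 3*cos(5*x)/25; evaluating from 0 to pi: ∫_{0}^{pi} (3*x) cos(5*x) dx = (-3/25) - (3/25) = -6/25.
Hence a_5 = (2/pi)·(-6/25) = -12/(25*pi).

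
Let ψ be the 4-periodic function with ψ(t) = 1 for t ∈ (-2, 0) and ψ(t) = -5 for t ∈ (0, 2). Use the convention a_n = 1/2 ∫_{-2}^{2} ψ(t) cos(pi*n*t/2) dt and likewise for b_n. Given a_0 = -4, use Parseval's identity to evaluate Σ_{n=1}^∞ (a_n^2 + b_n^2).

18

Parseval: a_0^2/2 + Σ_{n≥1} (a_n^2+b_n^2) = 1/2 ∫_{-2}^{2} ψ(t)^2 dt = 26.
Subtract a_0^2/2 = 8: Σ (a_n^2+b_n^2) = 18.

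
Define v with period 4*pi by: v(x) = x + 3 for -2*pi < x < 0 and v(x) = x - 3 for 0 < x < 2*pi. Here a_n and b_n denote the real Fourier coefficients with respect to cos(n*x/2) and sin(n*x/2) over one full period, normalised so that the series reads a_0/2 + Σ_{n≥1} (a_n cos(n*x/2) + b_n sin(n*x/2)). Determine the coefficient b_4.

b_4 = (1/(2*pi)) ∫_{-2*pi}^{2*pi} v(x) sin(2*x) dx.
v is odd and sin(2*x) is odd, so the integrand is even and b_4 = 1/pi ∫_0^{2*pi} v(x) sin(2*x) dx.
Integrating by parts (boundary term plus one more integral), an antiderivative of (x - 3) sin(2*x) is -x*cos(2*x)/2 + sin(2*x)/4 + 3*cos(2*x)/2; evaluating from 0 to 2*pi: ∫_{0}^{2*pi} (x - 3) sin(2*x) dx = (3/2 - pi) - (3/2) = -pi.
Hence b_4 = (1/pi)·(-pi) = -1.

-1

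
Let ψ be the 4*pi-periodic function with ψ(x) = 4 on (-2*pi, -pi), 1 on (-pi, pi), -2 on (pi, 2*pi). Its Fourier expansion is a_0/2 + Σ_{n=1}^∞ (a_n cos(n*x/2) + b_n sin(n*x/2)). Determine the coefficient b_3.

-2/pi

b_3 = (1/(2*pi)) ∫_{-2*pi}^{2*pi} ψ(x) sin(3*x/2) dx.
Split the integral at the breakpoints.
Directly, an antiderivative of (4) sin(3*x/2) is -8*cos(3*x/2)/3; evaluating from -2*pi to -pi: ∫_{-2*pi}^{-pi} (4) sin(3*x/2) dx = (0) - (8/3) = -8/3.
Directly, an antiderivative of (1) sin(3*x/2) is -2*cos(3*x/2)/3; evaluating from -pi to pi: ∫_{-pi}^{pi} (1) sin(3*x/2) dx = (0) - (0) = 0.
Directly, an antiderivative of (-2) sin(3*x/2) is 4*cos(3*x/2)/3; evaluating from pi to 2*pi: ∫_{pi}^{2*pi} (-2) sin(3*x/2) dx = (-4/3) - (0) = -4/3.
Summing the pieces and multiplying by (1/(2*pi)) gives b_3 = -2/pi.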